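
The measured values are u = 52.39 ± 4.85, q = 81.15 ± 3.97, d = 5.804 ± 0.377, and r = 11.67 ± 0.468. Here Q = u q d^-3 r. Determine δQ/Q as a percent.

Products/powers → add relative errors in quadrature, weighted by exponent:
  (1·δu/u)² = (1×0.0926)² = 0.00857;  (1·δq/q)² = (1×0.0489)² = 0.00239;  (-3·δd/d)² = (-3×0.0650)² = 0.0380;  (1·δr/r)² = (1×0.0401)² = 0.00161
δQ/Q = √(0.0505) = 0.225

22.5%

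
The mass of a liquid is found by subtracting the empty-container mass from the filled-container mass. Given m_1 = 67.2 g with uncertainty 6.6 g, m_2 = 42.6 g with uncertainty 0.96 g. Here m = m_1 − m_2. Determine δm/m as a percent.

27.1%

Each term contributes (cᵢ δxᵢ)² to (δm)²:
  (δm_1)² = 43.6;  (δm_2)² = 0.922
δm = √(44.5) = 6.67 g
m = 24.6 g, so δm/m = 6.67/24.6 = 0.271.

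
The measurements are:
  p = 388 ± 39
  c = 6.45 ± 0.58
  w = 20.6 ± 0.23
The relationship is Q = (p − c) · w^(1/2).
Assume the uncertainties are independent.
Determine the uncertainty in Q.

177

Let u = p − c = 382. δu = √(δp² + δc²) = √(1520 + 0.336) = 39.0, so δu/u = 0.102.
Q is then a monomial in u, w:
δQ/Q = √((δu/u)² + (½·δw/w)²) = √(0.0105 + 3.12e-05) = 0.102
Q = 1730, so δQ = 0.102 × 1730 = 177.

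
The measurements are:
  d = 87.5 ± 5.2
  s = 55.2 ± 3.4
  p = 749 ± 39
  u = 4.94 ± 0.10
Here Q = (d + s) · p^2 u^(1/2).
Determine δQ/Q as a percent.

Let w = d + s = 143. δw = √(δd² + δs²) = √(27.0 + 11.6) = 6.21, so δw/w = 0.0435.
Q is then a monomial in w, p, u:
δQ/Q = √((δw/w)² + (2·δp/p)² + (½·δu/u)²) = √(0.00190 + 0.0108 + 0.000102) = 0.113

11.3%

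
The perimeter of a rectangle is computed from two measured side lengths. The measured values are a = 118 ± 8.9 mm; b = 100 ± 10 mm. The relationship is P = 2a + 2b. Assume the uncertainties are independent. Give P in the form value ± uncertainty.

Sums and differences: (δP)² = Σ (cᵢ δxᵢ)².
  (2·δa)² = 317;  (2·δb)² = 400
δP = √(717) = 26.8 mm
P = 436 mm.

436 ± 26.8 mm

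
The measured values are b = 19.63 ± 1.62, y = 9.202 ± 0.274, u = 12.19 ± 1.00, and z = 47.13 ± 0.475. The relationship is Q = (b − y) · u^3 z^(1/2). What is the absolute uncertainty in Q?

Let w = b − y = 10.43. δw = √(δb² + δy²) = √(2.62 + 0.0751) = 1.64, so δw/w = 0.158.
Q is then a monomial in w, u, z:
δQ/Q = √((δw/w)² + (3·δu/u)² + (½·δz/z)²) = √(0.0248 + 0.0606 + 2.54e-05) = 0.292
Q = 129700, so δQ = 0.292 × 129700 = 37900.

37900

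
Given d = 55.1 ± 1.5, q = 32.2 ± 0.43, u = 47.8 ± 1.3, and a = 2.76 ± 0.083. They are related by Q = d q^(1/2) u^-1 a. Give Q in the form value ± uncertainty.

18.1 ± 0.890

Q is a product of powers, so relative uncertainties combine in quadrature:
  (1·δd/d)² = (1×0.0272)² = 0.000741;  (½·δq/q)² = (0.5×0.0134)² = 4.46e-05;  (-1·δu/u)² = (-1×0.0272)² = 0.000740;  (1·δa/a)² = (1×0.0301)² = 0.000904
δQ/Q = √(0.00243) = 0.0493
Q = 18.1, so δQ = 0.0493 × 18.1 = 0.890.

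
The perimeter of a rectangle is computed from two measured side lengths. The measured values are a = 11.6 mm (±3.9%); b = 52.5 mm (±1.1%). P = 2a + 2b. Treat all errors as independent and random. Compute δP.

P is a linear combination, so absolute uncertainties add in quadrature:
  (2·δa)² = 0.819;  (2·δb)² = 1.33
δP = √(2.15) = 1.47 mm

1.47 mm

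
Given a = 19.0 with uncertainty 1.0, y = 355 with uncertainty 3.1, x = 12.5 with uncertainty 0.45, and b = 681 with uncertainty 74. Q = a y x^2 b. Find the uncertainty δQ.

For a monomial Q ∝ a, y, x^2, b, fractional errors add in quadrature:
  (1·δa/a)² = (1×0.0526)² = 0.00277;  (1·δy/y)² = (1×0.00873)² = 7.63e-05;  (2·δx/x)² = (2×0.0360)² = 0.00518;  (1·δb/b)² = (1×0.109)² = 0.0118
δQ/Q = √(0.0198) = 0.141
Q = 7.18e+08, so δQ = 0.141 × 7.18e+08 = 1.01e+08.

1.01e+08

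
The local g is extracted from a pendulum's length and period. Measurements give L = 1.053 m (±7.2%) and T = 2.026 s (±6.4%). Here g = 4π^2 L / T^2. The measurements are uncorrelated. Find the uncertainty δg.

1.49 m/s^2

For a monomial g ∝ L, T^-2, fractional errors add in quadrature:
  (1·δL/L)² = (1×0.0720)² = 0.00518;  (-2·δT/T)² = (-2×0.0640)² = 0.0164
δg/g = √(0.0216) = 0.147
g = 10.13 m/s^2, so δg = 0.147 × 10.13 = 1.49 m/s^2.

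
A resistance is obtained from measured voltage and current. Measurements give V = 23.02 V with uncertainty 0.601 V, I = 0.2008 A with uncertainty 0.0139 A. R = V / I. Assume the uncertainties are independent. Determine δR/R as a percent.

7.40%

R is a product of powers, so relative uncertainties combine in quadrature:
  (1·δV/V)² = (1×0.0261)² = 0.000682;  (-1·δI/I)² = (-1×0.0692)² = 0.00479
δR/R = √(0.00547) = 0.0740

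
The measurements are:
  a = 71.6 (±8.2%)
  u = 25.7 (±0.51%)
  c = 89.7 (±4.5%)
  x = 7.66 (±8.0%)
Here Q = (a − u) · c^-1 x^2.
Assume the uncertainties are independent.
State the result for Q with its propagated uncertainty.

30.0 ± 6.30

Let w = a − u = 45.9. δw = √(δa² + δu²) = √(34.5 + 0.0172) = 5.87, so δw/w = 0.128.
Q is then a monomial in w, c, x:
δQ/Q = √((δw/w)² + (-1·δc/c)² + (2·δx/x)²) = √(0.0164 + 0.00202 + 0.0256) = 0.210
Q = 30.0, so δQ = 0.210 × 30.0 = 6.30.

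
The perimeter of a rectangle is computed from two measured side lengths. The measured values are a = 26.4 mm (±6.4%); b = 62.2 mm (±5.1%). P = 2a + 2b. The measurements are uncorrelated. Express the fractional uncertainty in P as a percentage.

4.06%

Absolute uncertainties add in quadrature for a linear combination:
  (2·δa)² = 11.4;  (2·δb)² = 40.3
δP = √(51.7) = 7.19 mm
P = 177 mm, so δP/P = 7.19/177 = 0.0406.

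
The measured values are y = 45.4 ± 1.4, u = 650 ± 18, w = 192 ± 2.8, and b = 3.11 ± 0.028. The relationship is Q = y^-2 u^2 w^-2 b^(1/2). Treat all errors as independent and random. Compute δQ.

0.000863

Since Q is a product/quotient, work with relative uncertainties:
  (-2·δy/y)² = (-2×0.0308)² = 0.00380;  (2·δu/u)² = (2×0.0277)² = 0.00307;  (-2·δw/w)² = (-2×0.0146)² = 0.000851;  (½·δb/b)² = (0.5×0.00900)² = 2.03e-05
δQ/Q = √(0.00774) = 0.0880
Q = 0.00981, so δQ = 0.0880 × 0.00981 = 0.000863.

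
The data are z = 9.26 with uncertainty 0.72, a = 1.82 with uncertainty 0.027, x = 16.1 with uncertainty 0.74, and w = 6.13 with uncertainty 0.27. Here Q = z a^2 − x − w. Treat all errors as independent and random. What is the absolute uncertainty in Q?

2.67

Let p = z·a^2 = 30.7. δp/p = √((1·δz/z)² + (2·δa/a)²) = √(0.00605 + 0.000880) = 0.0832, so δp = 2.55.
Q = p − x − w: δQ = √(δp² + δx² + δw²) = √(6.52 + 0.548 + 0.0729) = 2.67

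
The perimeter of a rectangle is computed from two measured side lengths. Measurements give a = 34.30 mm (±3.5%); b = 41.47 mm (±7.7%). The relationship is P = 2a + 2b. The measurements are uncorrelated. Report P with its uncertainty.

For a sum/difference, combine absolute errors in quadrature:
  (2·δa)² = 5.76;  (2·δb)² = 40.8
δP = √(46.6) = 6.82 mm
P = 151.5 mm.

151.5 ± 6.82 mm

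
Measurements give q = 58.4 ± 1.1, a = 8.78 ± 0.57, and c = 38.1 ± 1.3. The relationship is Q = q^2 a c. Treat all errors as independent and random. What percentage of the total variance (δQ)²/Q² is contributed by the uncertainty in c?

(δQ/Q)² = (2·δq/q)² + (1·δa/a)² + (1·δc/c)²
  q term: (2×0.0188)² = 0.00142
  a term: (1×0.0649)² = 0.00421
  c term: (1×0.0341)² = 0.00116
Total = 0.00680. Share from c = 0.00116/0.00680 = 0.171.

17.1%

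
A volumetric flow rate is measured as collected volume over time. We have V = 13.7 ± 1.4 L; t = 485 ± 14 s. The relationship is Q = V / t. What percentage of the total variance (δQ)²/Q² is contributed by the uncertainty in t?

7.39%

(δQ/Q)² = (1·δV/V)² + (-1·δt/t)²
  V term: (1×0.102)² = 0.0104
  t term: (-1×0.0289)² = 0.000833
Total = 0.0113. Share from t = 0.000833/0.0113 = 0.0739.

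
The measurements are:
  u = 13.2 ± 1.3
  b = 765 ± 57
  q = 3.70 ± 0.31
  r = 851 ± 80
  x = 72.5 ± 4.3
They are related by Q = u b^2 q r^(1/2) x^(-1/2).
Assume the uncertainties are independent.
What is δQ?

2.01e+07

Products/powers → add relative errors in quadrature, weighted by exponent:
  (1·δu/u)² = (1×0.0985)² = 0.00970;  (2·δb/b)² = (2×0.0745)² = 0.0222;  (1·δq/q)² = (1×0.0838)² = 0.00702;  (½·δr/r)² = (0.5×0.0940)² = 0.00221;  (−½·δx/x)² = (-0.5×0.0593)² = 0.000879
δQ/Q = √(0.0420) = 0.205
Q = 9.79e+07, so δQ = 0.205 × 9.79e+07 = 2.01e+07.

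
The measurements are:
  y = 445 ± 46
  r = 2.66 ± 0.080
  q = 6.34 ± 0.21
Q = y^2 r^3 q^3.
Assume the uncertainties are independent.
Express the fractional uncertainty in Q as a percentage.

24.6%

For a monomial Q ∝ y^2, r^3, q^3, fractional errors add in quadrature:
  (2·δy/y)² = (2×0.103)² = 0.0427;  (3·δr/r)² = (3×0.0301)² = 0.00814;  (3·δq/q)² = (3×0.0331)² = 0.00987
δQ/Q = √(0.0608) = 0.246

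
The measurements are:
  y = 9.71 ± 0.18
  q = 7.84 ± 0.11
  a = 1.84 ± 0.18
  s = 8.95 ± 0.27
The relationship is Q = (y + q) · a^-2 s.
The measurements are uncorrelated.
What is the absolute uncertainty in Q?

Let u = y + q = 17.6. δu = √(δy² + δq²) = √(0.0324 + 0.0121) = 0.211, so δu/u = 0.0120.
Q is then a monomial in u, a, s:
δQ/Q = √((δu/u)² + (-2·δa/a)² + (1·δs/s)²) = √(0.000144 + 0.0383 + 0.000910) = 0.198
Q = 46.4, so δQ = 0.198 × 46.4 = 9.20.

9.20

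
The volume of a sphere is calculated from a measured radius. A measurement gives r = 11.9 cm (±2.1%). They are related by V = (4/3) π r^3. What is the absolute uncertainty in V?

445 cm^3

V ∝ r^3, so δV/V = |3| · δr/r = 3 × 0.0210 = 0.0630.
V = 7060 cm^3, so δV = 0.0630 × 7060 = 445 cm^3.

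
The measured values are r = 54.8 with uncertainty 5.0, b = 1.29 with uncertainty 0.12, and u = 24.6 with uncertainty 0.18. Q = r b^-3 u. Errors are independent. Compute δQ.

184

For a monomial Q ∝ r, b^-3, u, fractional errors add in quadrature:
  (1·δr/r)² = (1×0.0912)² = 0.00832;  (-3·δb/b)² = (-3×0.0930)² = 0.0779;  (1·δu/u)² = (1×0.00732)² = 5.35e-05
δQ/Q = √(0.0863) = 0.294
Q = 628, so δQ = 0.294 × 628 = 184.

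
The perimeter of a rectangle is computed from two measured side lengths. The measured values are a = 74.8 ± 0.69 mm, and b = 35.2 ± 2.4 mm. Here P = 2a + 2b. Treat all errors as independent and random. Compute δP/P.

Sums and differences: (δP)² = Σ (cᵢ δxᵢ)².
  (2·δa)² = 1.90;  (2·δb)² = 23.0
δP = √(24.9) = 4.99 mm
P = 220 mm, so δP/P = 4.99/220 = 0.0227.

0.0227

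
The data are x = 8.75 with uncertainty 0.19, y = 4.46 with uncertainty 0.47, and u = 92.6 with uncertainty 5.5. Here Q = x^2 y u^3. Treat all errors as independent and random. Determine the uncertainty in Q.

For a monomial Q ∝ x^2, y, u^3, fractional errors add in quadrature:
  (2·δx/x)² = (2×0.0217)² = 0.00189;  (1·δy/y)² = (1×0.105)² = 0.0111;  (3·δu/u)² = (3×0.0594)² = 0.0318
δQ/Q = √(0.0447) = 0.212
Q = 2.71e+08, so δQ = 0.212 × 2.71e+08 = 5.74e+07.

5.74e+07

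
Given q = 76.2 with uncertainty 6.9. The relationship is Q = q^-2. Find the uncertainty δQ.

3.12e-05

Relative error in a monomial: (δQ/Q)² = Σ (nᵢ · δxᵢ/xᵢ)².
  (-2·δq/q)² = (-2×0.0906)² = 0.0328
δQ/Q = √(0.0328) = 0.181
Q = 0.000172, so δQ = 0.181 × 0.000172 = 3.12e-05.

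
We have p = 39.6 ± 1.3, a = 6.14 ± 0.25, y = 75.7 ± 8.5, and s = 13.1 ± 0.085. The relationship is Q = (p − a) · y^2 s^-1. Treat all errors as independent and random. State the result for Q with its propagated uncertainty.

Let u = p − a = 33.5. δu = √(δp² + δa²) = √(1.69 + 0.0625) = 1.32, so δu/u = 0.0396.
Q is then a monomial in u, y, s:
δQ/Q = √((δu/u)² + (2·δy/y)² + (-1·δs/s)²) = √(0.00157 + 0.0504 + 4.21e-05) = 0.228
Q = 14600, so δQ = 0.228 × 14600 = 3340.

14600 ± 3340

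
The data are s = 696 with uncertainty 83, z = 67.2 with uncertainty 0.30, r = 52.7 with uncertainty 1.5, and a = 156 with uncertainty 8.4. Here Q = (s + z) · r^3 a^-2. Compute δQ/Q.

Let u = s + z = 763. δu = √(δs² + δz²) = √(6890 + 0.0900) = 83.0, so δu/u = 0.109.
Q is then a monomial in u, r, a:
δQ/Q = √((δu/u)² + (3·δr/r)² + (-2·δa/a)²) = √(0.0118 + 0.00729 + 0.0116) = 0.175

0.175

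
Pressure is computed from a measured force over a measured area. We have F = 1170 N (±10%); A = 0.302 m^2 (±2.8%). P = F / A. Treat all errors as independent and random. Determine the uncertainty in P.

402 Pa

Each factor contributes (exponent × relative error)² to (δP/P)²:
  (1·δF/F)² = (1×0.100)² = 0.0100;  (-1·δA/A)² = (-1×0.0280)² = 0.000784
δP/P = √(0.0108) = 0.104
P = 3870 Pa, so δP = 0.104 × 3870 = 402 Pa.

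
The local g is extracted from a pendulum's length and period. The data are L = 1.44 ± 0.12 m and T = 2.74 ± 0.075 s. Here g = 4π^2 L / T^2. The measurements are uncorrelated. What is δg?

Each factor contributes (exponent × relative error)² to (δg/g)²:
  (1·δL/L)² = (1×0.0833)² = 0.00694;  (-2·δT/T)² = (-2×0.0274)² = 0.00300
δg/g = √(0.00994) = 0.0997
g = 7.57 m/s^2, so δg = 0.0997 × 7.57 = 0.755 m/s^2.

0.755 m/s^2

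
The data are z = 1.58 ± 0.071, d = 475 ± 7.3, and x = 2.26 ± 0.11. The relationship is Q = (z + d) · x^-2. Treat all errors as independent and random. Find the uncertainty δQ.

9.19

Let u = z + d = 477. δu = √(δz² + δd²) = √(0.00504 + 53.3) = 7.30, so δu/u = 0.0153.
Q is then a monomial in u, x:
δQ/Q = √((δu/u)² + (-2·δx/x)²) = √(0.000235 + 0.00948) = 0.0985
Q = 93.3, so δQ = 0.0985 × 93.3 = 9.19.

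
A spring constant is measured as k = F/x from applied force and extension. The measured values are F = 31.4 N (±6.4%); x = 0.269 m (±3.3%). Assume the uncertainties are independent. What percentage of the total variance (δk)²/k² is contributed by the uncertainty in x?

(δk/k)² = (1·δF/F)² + (-1·δx/x)²
  F term: (1×0.0640)² = 0.00410
  x term: (-1×0.0330)² = 0.00109
Total = 0.00519. Share from x = 0.00109/0.00519 = 0.210.

21.0%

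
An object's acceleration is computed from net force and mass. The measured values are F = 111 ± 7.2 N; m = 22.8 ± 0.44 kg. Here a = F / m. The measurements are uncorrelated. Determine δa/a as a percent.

6.77%

Relative error in a monomial: (δa/a)² = Σ (nᵢ · δxᵢ/xᵢ)².
  (1·δF/F)² = (1×0.0649)² = 0.00421;  (-1·δm/m)² = (-1×0.0193)² = 0.000372
δa/a = √(0.00458) = 0.0677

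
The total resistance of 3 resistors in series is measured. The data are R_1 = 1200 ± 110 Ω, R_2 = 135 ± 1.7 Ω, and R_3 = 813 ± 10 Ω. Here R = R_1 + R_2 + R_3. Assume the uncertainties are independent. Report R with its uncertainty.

Absolute uncertainties add in quadrature for a linear combination:
  (δR_1)² = 12100;  (δR_2)² = 2.89;  (δR_3)² = 100
δR = √(12200) = 110 Ω
R = 2150 Ω.

2150 ± 110 Ω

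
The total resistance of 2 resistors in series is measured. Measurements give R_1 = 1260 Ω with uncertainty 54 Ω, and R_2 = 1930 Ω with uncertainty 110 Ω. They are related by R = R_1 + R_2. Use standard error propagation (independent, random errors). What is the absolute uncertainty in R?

123 Ω

Each term contributes (cᵢ δxᵢ)² to (δR)²:
  (δR_1)² = 2920;  (δR_2)² = 12100
δR = √(15000) = 123 Ω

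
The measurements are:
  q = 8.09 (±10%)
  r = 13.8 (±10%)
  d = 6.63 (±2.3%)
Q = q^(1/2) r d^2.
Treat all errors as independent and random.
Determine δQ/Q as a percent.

Since Q is a product/quotient, work with relative uncertainties:
  (½·δq/q)² = (0.5×0.100)² = 0.00250;  (1·δr/r)² = (1×0.100)² = 0.0100;  (2·δd/d)² = (2×0.0230)² = 0.00212
δQ/Q = √(0.0146) = 0.121

12.1%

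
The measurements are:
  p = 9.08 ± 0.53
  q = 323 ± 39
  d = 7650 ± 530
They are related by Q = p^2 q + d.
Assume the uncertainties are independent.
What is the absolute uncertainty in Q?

4500

Let w = p^2·q = 26600. δw/w = √((2·δp/p)² + (1·δq/q)²) = √(0.0136 + 0.0146) = 0.168, so δw = 4470.
Q = w + d: δQ = √(δw² + δd²) = √(2e+07 + 2.81e+05) = 4500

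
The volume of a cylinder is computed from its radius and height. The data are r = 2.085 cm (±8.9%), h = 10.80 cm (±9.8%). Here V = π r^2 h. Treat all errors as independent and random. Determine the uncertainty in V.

30.0 cm^3

Since V is a product/quotient, work with relative uncertainties:
  (2·δr/r)² = (2×0.0890)² = 0.0317;  (1·δh/h)² = (1×0.0980)² = 0.00960
δV/V = √(0.0413) = 0.203
V = 147.5 cm^3, so δV = 0.203 × 147.5 = 30.0 cm^3.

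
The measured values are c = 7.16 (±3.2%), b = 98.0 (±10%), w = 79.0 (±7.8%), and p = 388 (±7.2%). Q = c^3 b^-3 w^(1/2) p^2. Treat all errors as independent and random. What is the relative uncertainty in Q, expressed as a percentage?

Since Q is a product/quotient, work with relative uncertainties:
  (3·δc/c)² = (3×0.0320)² = 0.00922;  (-3·δb/b)² = (-3×0.100)² = 0.0900;  (½·δw/w)² = (0.5×0.0780)² = 0.00152;  (2·δp/p)² = (2×0.0720)² = 0.0207
δQ/Q = √(0.121) = 0.349

34.9%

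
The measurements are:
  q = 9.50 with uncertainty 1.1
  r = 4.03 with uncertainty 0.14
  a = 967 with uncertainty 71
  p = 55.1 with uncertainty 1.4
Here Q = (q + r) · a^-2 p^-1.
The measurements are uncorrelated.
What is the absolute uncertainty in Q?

Let u = q + r = 13.5. δu = √(δq² + δr²) = √(1.21 + 0.0196) = 1.11, so δu/u = 0.0820.
Q is then a monomial in u, a, p:
δQ/Q = √((δu/u)² + (-2·δa/a)² + (-1·δp/p)²) = √(0.00672 + 0.0216 + 0.000646) = 0.170
Q = 2.63e-07, so δQ = 0.170 × 2.63e-07 = 4.47e-08.

4.47e-08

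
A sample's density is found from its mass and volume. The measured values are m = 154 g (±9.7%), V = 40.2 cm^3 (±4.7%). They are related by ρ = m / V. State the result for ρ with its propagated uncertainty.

For a monomial ρ ∝ m, V^-1, fractional errors add in quadrature:
  (1·δm/m)² = (1×0.0970)² = 0.00941;  (-1·δV/V)² = (-1×0.0470)² = 0.00221
δρ/ρ = √(0.0116) = 0.108
ρ = 3.83 g/cm^3, so δρ = 0.108 × 3.83 = 0.413 g/cm^3.

3.83 ± 0.413 g/cm^3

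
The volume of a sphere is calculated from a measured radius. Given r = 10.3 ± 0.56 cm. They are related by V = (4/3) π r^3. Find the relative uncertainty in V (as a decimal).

V ∝ r^3, so δV/V = |3| · δr/r = 3 × 0.0544 = 0.163.

0.163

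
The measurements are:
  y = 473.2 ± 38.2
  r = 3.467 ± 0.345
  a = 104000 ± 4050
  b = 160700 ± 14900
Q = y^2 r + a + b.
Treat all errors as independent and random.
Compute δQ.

1.48e+05

Let p = y^2·r = 776300. δp/p = √((2·δy/y)² + (1·δr/r)²) = √(0.0261 + 0.00990) = 0.190, so δp = 1.47e+05.
Q = p + a + b: δQ = √(δp² + δa² + δb²) = √(2.17e+10 + 1.64e+07 + 2.22e+08) = 1.48e+05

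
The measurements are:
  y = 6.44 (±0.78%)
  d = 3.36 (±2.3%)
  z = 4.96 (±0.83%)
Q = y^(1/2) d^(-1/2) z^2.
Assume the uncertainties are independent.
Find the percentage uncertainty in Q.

Since Q is a product/quotient, work with relative uncertainties:
  (½·δy/y)² = (0.5×0.00780)² = 1.52e-05;  (−½·δd/d)² = (-0.5×0.0230)² = 0.000132;  (2·δz/z)² = (2×0.00830)² = 0.000276
δQ/Q = √(0.000423) = 0.0206

2.06%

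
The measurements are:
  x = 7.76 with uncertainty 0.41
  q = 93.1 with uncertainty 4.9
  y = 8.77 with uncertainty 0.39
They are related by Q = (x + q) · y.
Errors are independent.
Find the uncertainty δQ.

58.4

Let u = x + q = 101. δu = √(δx² + δq²) = √(0.168 + 24.0) = 4.92, so δu/u = 0.0488.
Q is then a monomial in u, y:
δQ/Q = √((δu/u)² + (1·δy/y)²) = √(0.00238 + 0.00198) = 0.0660
Q = 885, so δQ = 0.0660 × 885 = 58.4.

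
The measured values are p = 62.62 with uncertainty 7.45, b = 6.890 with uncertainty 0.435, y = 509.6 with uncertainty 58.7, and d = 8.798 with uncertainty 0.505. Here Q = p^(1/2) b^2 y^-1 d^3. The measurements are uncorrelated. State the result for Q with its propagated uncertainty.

502.0 ± 125

Since Q is a product/quotient, work with relative uncertainties:
  (½·δp/p)² = (0.5×0.119)² = 0.00354;  (2·δb/b)² = (2×0.0631)² = 0.0159;  (-1·δy/y)² = (-1×0.115)² = 0.0133;  (3·δd/d)² = (3×0.0574)² = 0.0297
δQ/Q = √(0.0624) = 0.250
Q = 502.0, so δQ = 0.250 × 502.0 = 125.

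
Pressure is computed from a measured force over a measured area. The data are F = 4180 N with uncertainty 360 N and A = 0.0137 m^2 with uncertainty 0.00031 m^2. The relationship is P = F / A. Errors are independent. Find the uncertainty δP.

P is a product of powers, so relative uncertainties combine in quadrature:
  (1·δF/F)² = (1×0.0861)² = 0.00742;  (-1·δA/A)² = (-1×0.0226)² = 0.000512
δP/P = √(0.00793) = 0.0890
P = 3.05e+05 Pa, so δP = 0.0890 × 3.05e+05 = 27200 Pa.

27200 Pa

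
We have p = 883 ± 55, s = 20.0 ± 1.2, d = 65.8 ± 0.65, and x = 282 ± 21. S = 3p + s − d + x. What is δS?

Each term contributes (cᵢ δxᵢ)² to (δS)²:
  (3·δp)² = 27200;  (δs)² = 1.44;  (δd)² = 0.423;  (δx)² = 441
δS = √(27700) = 166

166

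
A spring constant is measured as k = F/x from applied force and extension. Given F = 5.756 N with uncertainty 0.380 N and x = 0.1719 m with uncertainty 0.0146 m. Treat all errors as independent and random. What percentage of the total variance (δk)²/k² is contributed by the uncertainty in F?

37.7%

(δk/k)² = (1·δF/F)² + (-1·δx/x)²
  F term: (1×0.0660)² = 0.00436
  x term: (-1×0.0849)² = 0.00721
Total = 0.0116. Share from F = 0.00436/0.0116 = 0.377.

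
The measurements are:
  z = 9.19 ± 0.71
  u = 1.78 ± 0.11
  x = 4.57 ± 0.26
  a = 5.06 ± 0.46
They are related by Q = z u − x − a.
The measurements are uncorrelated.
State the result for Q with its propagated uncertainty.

Let p = z·u = 16.4. δp/p = √((1·δz/z)² + (1·δu/u)²) = √(0.00597 + 0.00382) = 0.0989, so δp = 1.62.
Q = p − x − a: δQ = √(δp² + δx² + δa²) = √(2.62 + 0.0676 + 0.212) = 1.70
Q = 6.73.

6.73 ± 1.70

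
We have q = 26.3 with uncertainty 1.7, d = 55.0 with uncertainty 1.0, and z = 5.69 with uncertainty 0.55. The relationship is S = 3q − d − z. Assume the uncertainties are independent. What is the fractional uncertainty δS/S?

0.287

Each term contributes (cᵢ δxᵢ)² to (δS)²:
  (3·δq)² = 26.0;  (δd)² = 1.00;  (δz)² = 0.303
δS = √(27.3) = 5.23
S = 18.2, so δS/S = 5.23/18.2 = 0.287.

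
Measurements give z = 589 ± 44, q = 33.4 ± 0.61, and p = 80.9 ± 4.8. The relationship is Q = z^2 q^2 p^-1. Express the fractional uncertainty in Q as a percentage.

Products/powers → add relative errors in quadrature, weighted by exponent:
  (2·δz/z)² = (2×0.0747)² = 0.0223;  (2·δq/q)² = (2×0.0183)² = 0.00133;  (-1·δp/p)² = (-1×0.0593)² = 0.00352
δQ/Q = √(0.0272) = 0.165

16.5%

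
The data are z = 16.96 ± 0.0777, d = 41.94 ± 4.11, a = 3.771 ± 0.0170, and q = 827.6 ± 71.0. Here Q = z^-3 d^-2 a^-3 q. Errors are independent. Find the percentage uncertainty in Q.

21.5%

Products/powers → add relative errors in quadrature, weighted by exponent:
  (-3·δz/z)² = (-3×0.00458)² = 0.000189;  (-2·δd/d)² = (-2×0.0980)² = 0.0384;  (-3·δa/a)² = (-3×0.00451)² = 0.000183;  (1·δq/q)² = (1×0.0858)² = 0.00736
δQ/Q = √(0.0461) = 0.215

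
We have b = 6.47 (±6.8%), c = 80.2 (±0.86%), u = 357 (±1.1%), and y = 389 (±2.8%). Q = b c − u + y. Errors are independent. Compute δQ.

37.4

Let p = b·c = 519. δp/p = √((1·δb/b)² + (1·δc/c)²) = √(0.00462 + 7.4e-05) = 0.0685, so δp = 35.6.
Q = p − u + y: δQ = √(δp² + δu² + δy²) = √(1260 + 15.4 + 119) = 37.4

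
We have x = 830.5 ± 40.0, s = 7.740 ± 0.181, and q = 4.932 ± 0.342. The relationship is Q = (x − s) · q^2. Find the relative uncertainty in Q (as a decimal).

0.147

Let u = x − s = 822.8. δu = √(δx² + δs²) = √(1600 + 0.0328) = 40.0, so δu/u = 0.0486.
Q is then a monomial in u, q:
δQ/Q = √((δu/u)² + (2·δq/q)²) = √(0.00236 + 0.0192) = 0.147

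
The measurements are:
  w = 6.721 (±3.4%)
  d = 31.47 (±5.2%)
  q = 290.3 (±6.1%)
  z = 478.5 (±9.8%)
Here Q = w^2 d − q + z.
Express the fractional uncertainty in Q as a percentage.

Let p = w^2·d = 1422. δp/p = √((2·δw/w)² + (1·δd/d)²) = √(0.00462 + 0.00270) = 0.0856, so δp = 122.
Q = p − q + z: δQ = √(δp² + δq² + δz²) = √(14800 + 314 + 2200) = 132
Q = 1610, so δQ/Q = 132/1610 = 0.0818.

8.18%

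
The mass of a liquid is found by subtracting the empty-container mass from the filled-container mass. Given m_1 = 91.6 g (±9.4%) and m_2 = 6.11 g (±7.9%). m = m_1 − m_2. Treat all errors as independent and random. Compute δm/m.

m is a linear combination, so absolute uncertainties add in quadrature:
  (δm_1)² = 74.1;  (δm_2)² = 0.233
δm = √(74.4) = 8.62 g
m = 85.5 g, so δm/m = 8.62/85.5 = 0.101.

0.101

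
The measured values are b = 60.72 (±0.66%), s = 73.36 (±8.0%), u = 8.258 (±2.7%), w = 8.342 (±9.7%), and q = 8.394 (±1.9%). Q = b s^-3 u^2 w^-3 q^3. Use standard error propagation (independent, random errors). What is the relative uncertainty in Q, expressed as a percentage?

38.5%

Each factor contributes (exponent × relative error)² to (δQ/Q)²:
  (1·δb/b)² = (1×0.00660)² = 4.36e-05;  (-3·δs/s)² = (-3×0.0800)² = 0.0576;  (2·δu/u)² = (2×0.0270)² = 0.00292;  (-3·δw/w)² = (-3×0.0970)² = 0.0847;  (3·δq/q)² = (3×0.0190)² = 0.00325
δQ/Q = √(0.148) = 0.385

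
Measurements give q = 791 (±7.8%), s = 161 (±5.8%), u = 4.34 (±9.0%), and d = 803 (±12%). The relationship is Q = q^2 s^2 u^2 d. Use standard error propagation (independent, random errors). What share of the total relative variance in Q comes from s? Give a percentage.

15.9%

(δQ/Q)² = (2·δq/q)² + (2·δs/s)² + (2·δu/u)² + (1·δd/d)²
  q term: (2×0.0780)² = 0.0243
  s term: (2×0.0580)² = 0.0135
  u term: (2×0.0900)² = 0.0324
  d term: (1×0.120)² = 0.0144
Total = 0.0846. Share from s = 0.0135/0.0846 = 0.159.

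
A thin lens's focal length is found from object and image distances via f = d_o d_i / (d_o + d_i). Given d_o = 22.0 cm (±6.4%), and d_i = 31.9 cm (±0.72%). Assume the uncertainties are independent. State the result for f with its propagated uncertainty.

13.0 ± 0.495 cm

∂f/∂d_o = (d_i/(d_o+d_i))² = 0.350;  ∂f/∂d_i = (d_o/(d_o+d_i))² = 0.167
δf = √((∂f/∂d_o · δd_o)² + (∂f/∂d_i · δd_i)²) = √(0.243 + 0.00146) = 0.495 cm
f = 13.0 cm.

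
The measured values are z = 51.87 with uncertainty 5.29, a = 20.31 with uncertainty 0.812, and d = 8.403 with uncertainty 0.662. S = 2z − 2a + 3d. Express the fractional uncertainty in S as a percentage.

12.3%

Each term contributes (cᵢ δxᵢ)² to (δS)²:
  (2·δz)² = 112;  (2·δa)² = 2.64;  (3·δd)² = 3.94
δS = √(119) = 10.9
S = 88.33, so δS/S = 10.9/88.33 = 0.123.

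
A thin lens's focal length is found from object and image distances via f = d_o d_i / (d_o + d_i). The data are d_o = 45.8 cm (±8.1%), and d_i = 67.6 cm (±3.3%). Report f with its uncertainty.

27.3 ± 1.37 cm

∂f/∂d_o = (d_i/(d_o+d_i))² = 0.355;  ∂f/∂d_i = (d_o/(d_o+d_i))² = 0.163
δf = √((∂f/∂d_o · δd_o)² + (∂f/∂d_i · δd_i)²) = √(1.74 + 0.132) = 1.37 cm
f = 27.3 cm.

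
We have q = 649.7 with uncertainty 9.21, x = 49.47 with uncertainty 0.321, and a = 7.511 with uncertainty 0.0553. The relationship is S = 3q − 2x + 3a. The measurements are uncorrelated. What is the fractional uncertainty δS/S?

0.0148

Sums and differences: (δS)² = Σ (cᵢ δxᵢ)².
  (3·δq)² = 763;  (2·δx)² = 0.412;  (3·δa)² = 0.0275
δS = √(764) = 27.6
S = 1873, so δS/S = 27.6/1873 = 0.0148.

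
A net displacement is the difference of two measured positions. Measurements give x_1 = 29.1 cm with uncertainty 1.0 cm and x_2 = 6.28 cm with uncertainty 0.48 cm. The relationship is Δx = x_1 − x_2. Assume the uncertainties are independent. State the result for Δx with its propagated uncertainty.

22.8 ± 1.11 cm

For a sum/difference, combine absolute errors in quadrature:
  (δx_1)² = 1.00;  (δx_2)² = 0.230
δΔx = √(1.23) = 1.11 cm
Δx = 22.8 cm.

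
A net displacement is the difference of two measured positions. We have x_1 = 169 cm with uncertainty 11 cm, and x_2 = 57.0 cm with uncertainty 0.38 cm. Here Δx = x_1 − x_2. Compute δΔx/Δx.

0.0983

For a sum/difference, combine absolute errors in quadrature:
  (δx_1)² = 121;  (δx_2)² = 0.144
δΔx = √(121) = 11.0 cm
Δx = 112 cm, so δΔx/Δx = 11.0/112 = 0.0983.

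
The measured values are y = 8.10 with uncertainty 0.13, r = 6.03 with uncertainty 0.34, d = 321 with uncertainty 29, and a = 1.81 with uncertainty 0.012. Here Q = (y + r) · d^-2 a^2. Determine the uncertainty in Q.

Let u = y + r = 14.1. δu = √(δy² + δr²) = √(0.0169 + 0.116) = 0.364, so δu/u = 0.0258.
Q is then a monomial in u, d, a:
δQ/Q = √((δu/u)² + (-2·δd/d)² + (2·δa/a)²) = √(0.000664 + 0.0326 + 0.000176) = 0.183
Q = 0.000449, so δQ = 0.183 × 0.000449 = 8.22e-05.

8.22e-05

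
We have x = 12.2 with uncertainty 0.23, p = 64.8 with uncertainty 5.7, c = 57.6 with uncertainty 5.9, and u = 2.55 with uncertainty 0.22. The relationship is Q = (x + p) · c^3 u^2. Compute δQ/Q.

Let w = x + p = 77.0. δw = √(δx² + δp²) = √(0.0529 + 32.5) = 5.70, so δw/w = 0.0741.
Q is then a monomial in w, c, u:
δQ/Q = √((δw/w)² + (3·δc/c)² + (2·δu/u)²) = √(0.00549 + 0.0944 + 0.0298) = 0.360

0.360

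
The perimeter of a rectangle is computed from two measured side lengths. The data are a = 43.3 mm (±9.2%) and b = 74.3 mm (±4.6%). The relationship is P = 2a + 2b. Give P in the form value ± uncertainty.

For a sum/difference, combine absolute errors in quadrature:
  (2·δa)² = 63.5;  (2·δb)² = 46.7
δP = √(110) = 10.5 mm
P = 235 mm.

235 ± 10.5 mm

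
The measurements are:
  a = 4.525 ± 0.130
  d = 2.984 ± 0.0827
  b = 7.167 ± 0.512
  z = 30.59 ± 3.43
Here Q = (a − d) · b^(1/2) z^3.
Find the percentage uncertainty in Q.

35.3%

Let u = a − d = 1.541. δu = √(δa² + δd²) = √(0.0169 + 0.00684) = 0.154, so δu/u = 0.1000.
Q is then a monomial in u, b, z:
δQ/Q = √((δu/u)² + (½·δb/b)² + (3·δz/z)²) = √(0.01000 + 0.00128 + 0.113) = 0.353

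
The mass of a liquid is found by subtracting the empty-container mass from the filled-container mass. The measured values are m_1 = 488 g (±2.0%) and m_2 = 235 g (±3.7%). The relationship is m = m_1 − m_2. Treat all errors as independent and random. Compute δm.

Sums and differences: (δm)² = Σ (cᵢ δxᵢ)².
  (δm_1)² = 95.3;  (δm_2)² = 75.6
δm = √(171) = 13.1 g

13.1 g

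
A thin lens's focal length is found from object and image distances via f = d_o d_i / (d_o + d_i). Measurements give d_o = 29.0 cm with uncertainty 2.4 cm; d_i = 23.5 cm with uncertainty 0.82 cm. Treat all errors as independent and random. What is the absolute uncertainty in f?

0.542 cm

∂f/∂d_o = (d_i/(d_o+d_i))² = 0.200;  ∂f/∂d_i = (d_o/(d_o+d_i))² = 0.305
δf = √((∂f/∂d_o · δd_o)² + (∂f/∂d_i · δd_i)²) = √(0.231 + 0.0626) = 0.542 cm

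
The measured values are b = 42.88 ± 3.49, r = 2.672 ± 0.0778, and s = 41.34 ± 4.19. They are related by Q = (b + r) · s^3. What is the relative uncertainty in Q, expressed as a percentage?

Let u = b + r = 45.55. δu = √(δb² + δr²) = √(12.2 + 0.00605) = 3.49, so δu/u = 0.0766.
Q is then a monomial in u, s:
δQ/Q = √((δu/u)² + (3·δs/s)²) = √(0.00587 + 0.0925) = 0.314

31.4%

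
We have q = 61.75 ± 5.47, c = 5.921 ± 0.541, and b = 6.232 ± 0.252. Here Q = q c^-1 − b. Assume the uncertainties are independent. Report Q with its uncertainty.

Let p = q·c^-1 = 10.43. δp/p = √((1·δq/q)² + (-1·δc/c)²) = √(0.00785 + 0.00835) = 0.127, so δp = 1.33.
Q = p − b: δQ = √(δp² + δb²) = √(1.76 + 0.0635) = 1.35
Q = 4.197.

4.197 ± 1.35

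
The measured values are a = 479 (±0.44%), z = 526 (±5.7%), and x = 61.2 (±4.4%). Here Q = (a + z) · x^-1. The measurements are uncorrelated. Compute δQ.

0.874

Let u = a + z = 1000. δu = √(δa² + δz²) = √(4.44 + 899) = 30.1, so δu/u = 0.0299.
Q is then a monomial in u, x:
δQ/Q = √((δu/u)² + (-1·δx/x)²) = √(0.000894 + 0.00194) = 0.0532
Q = 16.4, so δQ = 0.0532 × 16.4 = 0.874.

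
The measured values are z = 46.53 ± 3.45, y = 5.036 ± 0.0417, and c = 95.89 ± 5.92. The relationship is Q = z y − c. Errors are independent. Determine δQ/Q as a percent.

Let p = z·y = 234.3. δp/p = √((1·δz/z)² + (1·δy/y)²) = √(0.00550 + 6.86e-05) = 0.0746, so δp = 17.5.
Q = p − c: δQ = √(δp² + δc²) = √(306 + 35.0) = 18.5
Q = 138.4, so δQ/Q = 18.5/138.4 = 0.133.

13.3%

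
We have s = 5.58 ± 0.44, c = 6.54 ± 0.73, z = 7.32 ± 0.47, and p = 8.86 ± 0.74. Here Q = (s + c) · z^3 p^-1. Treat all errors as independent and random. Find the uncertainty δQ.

Let u = s + c = 12.1. δu = √(δs² + δc²) = √(0.194 + 0.533) = 0.852, so δu/u = 0.0703.
Q is then a monomial in u, z, p:
δQ/Q = √((δu/u)² + (3·δz/z)² + (-1·δp/p)²) = √(0.00495 + 0.0371 + 0.00698) = 0.221
Q = 537, so δQ = 0.221 × 537 = 119.

119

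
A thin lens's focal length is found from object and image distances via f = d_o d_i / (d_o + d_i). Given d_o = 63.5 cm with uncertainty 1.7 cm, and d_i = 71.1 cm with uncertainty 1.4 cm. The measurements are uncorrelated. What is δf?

∂f/∂d_o = (d_i/(d_o+d_i))² = 0.279;  ∂f/∂d_i = (d_o/(d_o+d_i))² = 0.223
δf = √((∂f/∂d_o · δd_o)² + (∂f/∂d_i · δd_i)²) = √(0.225 + 0.0971) = 0.568 cm

0.568 cm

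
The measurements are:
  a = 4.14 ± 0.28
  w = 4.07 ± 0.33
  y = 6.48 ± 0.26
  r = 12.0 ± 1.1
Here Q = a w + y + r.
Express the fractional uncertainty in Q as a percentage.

Let p = a·w = 16.8. δp/p = √((1·δa/a)² + (1·δw/w)²) = √(0.00457 + 0.00657) = 0.106, so δp = 1.78.
Q = p + y + r: δQ = √(δp² + δy² + δr²) = √(3.17 + 0.0676 + 1.21) = 2.11
Q = 35.3, so δQ/Q = 2.11/35.3 = 0.0597.

5.97%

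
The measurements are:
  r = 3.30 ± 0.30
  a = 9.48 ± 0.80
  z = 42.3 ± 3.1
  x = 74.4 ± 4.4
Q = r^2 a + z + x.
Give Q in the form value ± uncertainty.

220 ± 21.4

Let p = r^2·a = 103. δp/p = √((2·δr/r)² + (1·δa/a)²) = √(0.0331 + 0.00712) = 0.200, so δp = 20.7.
Q = p + z + x: δQ = √(δp² + δz² + δx²) = √(428 + 9.61 + 19.4) = 21.4
Q = 220.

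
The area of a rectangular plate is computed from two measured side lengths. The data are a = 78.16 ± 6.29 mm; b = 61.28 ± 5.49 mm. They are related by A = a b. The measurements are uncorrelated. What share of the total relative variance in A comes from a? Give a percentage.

44.7%

(δA/A)² = (1·δa/a)² + (1·δb/b)²
  a term: (1×0.0805)² = 0.00648
  b term: (1×0.0896)² = 0.00803
Total = 0.0145. Share from a = 0.00648/0.0145 = 0.447.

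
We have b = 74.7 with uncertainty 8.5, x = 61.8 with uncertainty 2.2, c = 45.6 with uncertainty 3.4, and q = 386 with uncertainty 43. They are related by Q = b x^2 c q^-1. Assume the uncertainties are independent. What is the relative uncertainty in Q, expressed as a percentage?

Each factor contributes (exponent × relative error)² to (δQ/Q)²:
  (1·δb/b)² = (1×0.114)² = 0.0129;  (2·δx/x)² = (2×0.0356)² = 0.00507;  (1·δc/c)² = (1×0.0746)² = 0.00556;  (-1·δq/q)² = (-1×0.111)² = 0.0124
δQ/Q = √(0.0360) = 0.190

19.0%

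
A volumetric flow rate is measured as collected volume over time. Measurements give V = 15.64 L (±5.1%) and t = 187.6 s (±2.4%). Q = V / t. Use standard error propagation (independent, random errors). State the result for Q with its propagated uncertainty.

Each factor contributes (exponent × relative error)² to (δQ/Q)²:
  (1·δV/V)² = (1×0.0510)² = 0.00260;  (-1·δt/t)² = (-1×0.0240)² = 0.000576
δQ/Q = √(0.00318) = 0.0564
Q = 0.08337 L/s, so δQ = 0.0564 × 0.08337 = 0.00470 L/s.

0.08337 ± 0.00470 L/s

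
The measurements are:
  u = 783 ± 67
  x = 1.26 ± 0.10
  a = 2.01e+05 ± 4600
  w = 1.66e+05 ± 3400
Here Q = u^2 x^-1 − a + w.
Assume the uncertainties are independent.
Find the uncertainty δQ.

Let p = u^2·x^-1 = 4.87e+05. δp/p = √((2·δu/u)² + (-1·δx/x)²) = √(0.0293 + 0.00630) = 0.189, so δp = 91800.
Q = p − a + w: δQ = √(δp² + δa² + δw²) = √(8.43e+09 + 2.12e+07 + 1.16e+07) = 92000

92000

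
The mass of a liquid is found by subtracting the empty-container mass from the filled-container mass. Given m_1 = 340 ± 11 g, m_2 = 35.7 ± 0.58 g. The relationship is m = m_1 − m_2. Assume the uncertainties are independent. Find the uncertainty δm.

Each term contributes (cᵢ δxᵢ)² to (δm)²:
  (δm_1)² = 121;  (δm_2)² = 0.336
δm = √(121) = 11.0 g

11.0 g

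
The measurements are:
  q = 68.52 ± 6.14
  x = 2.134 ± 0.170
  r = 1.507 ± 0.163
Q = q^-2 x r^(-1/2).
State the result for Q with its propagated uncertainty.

Relative error in a monomial: (δQ/Q)² = Σ (nᵢ · δxᵢ/xᵢ)².
  (-2·δq/q)² = (-2×0.0896)² = 0.0321;  (1·δx/x)² = (1×0.0797)² = 0.00635;  (−½·δr/r)² = (-0.5×0.108)² = 0.00292
δQ/Q = √(0.0414) = 0.203
Q = 0.0003703, so δQ = 0.203 × 0.0003703 = 7.53e-05.

(3.703 ± 0.753) × 10^-4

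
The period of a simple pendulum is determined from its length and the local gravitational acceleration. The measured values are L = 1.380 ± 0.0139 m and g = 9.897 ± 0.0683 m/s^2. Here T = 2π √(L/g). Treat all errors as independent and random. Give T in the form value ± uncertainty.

Since T is a product/quotient, work with relative uncertainties:
  (½·δL/L)² = (0.5×0.0101)² = 2.54e-05;  (−½·δg/g)² = (-0.5×0.00690)² = 1.19e-05
δT/T = √(3.73e-05) = 0.00610
T = 2.346 s, so δT = 0.00610 × 2.346 = 0.0143 s.

2.346 ± 0.0143 s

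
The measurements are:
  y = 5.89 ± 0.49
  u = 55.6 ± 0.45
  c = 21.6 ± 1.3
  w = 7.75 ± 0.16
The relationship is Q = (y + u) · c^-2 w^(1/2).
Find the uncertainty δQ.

Let h = y + u = 61.5. δh = √(δy² + δu²) = √(0.240 + 0.203) = 0.665, so δh/h = 0.0108.
Q is then a monomial in h, c, w:
δQ/Q = √((δh/h)² + (-2·δc/c)² + (½·δw/w)²) = √(0.000117 + 0.0145 + 0.000107) = 0.121
Q = 0.367, so δQ = 0.121 × 0.367 = 0.0445.

0.0445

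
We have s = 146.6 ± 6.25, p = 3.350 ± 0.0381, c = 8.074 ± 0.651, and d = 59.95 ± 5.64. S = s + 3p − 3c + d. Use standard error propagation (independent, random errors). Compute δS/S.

0.0449

Absolute uncertainties add in quadrature for a linear combination:
  (δs)² = 39.1;  (3·δp)² = 0.0131;  (3·δc)² = 3.81;  (δd)² = 31.8
δS = √(74.7) = 8.64
S = 192.4, so δS/S = 8.64/192.4 = 0.0449.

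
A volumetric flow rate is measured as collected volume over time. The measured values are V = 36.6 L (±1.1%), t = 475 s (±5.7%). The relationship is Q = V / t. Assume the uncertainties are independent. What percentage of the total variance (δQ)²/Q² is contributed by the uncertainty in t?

96.4%

(δQ/Q)² = (1·δV/V)² + (-1·δt/t)²
  V term: (1×0.0110)² = 0.000121
  t term: (-1×0.0570)² = 0.00325
Total = 0.00337. Share from t = 0.00325/0.00337 = 0.964.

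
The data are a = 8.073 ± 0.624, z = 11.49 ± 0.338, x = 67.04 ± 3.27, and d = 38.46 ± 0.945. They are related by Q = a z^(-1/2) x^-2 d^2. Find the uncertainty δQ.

Q is a product of powers, so relative uncertainties combine in quadrature:
  (1·δa/a)² = (1×0.0773)² = 0.00597;  (−½·δz/z)² = (-0.5×0.0294)² = 0.000216;  (-2·δx/x)² = (-2×0.0488)² = 0.00952;  (2·δd/d)² = (2×0.0246)² = 0.00241
δQ/Q = √(0.0181) = 0.135
Q = 0.7838, so δQ = 0.135 × 0.7838 = 0.106.

0.106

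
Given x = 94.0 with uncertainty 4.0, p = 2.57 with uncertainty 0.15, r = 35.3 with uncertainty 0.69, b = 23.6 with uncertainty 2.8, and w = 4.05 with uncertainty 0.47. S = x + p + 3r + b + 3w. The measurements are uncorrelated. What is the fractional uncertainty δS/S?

0.0230

For a sum/difference, combine absolute errors in quadrature:
  (δx)² = 16.0;  (δp)² = 0.0225;  (3·δr)² = 4.28;  (δb)² = 7.84;  (3·δw)² = 1.99
δS = √(30.1) = 5.49
S = 238, so δS/S = 5.49/238 = 0.0230.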